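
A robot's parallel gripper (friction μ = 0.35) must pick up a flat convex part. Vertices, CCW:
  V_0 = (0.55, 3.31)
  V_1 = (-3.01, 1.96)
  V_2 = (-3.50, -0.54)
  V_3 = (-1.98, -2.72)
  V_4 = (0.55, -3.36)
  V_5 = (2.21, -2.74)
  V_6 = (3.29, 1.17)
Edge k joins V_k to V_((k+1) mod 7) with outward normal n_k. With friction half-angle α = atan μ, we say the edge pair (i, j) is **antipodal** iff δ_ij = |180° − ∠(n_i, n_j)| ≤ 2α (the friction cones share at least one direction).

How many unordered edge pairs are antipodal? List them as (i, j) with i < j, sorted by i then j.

α = atan 0.35 = 19.29°;  2α = 38.58°
n_0 = (-0.3546, +0.9350)
n_1 = (-0.9813, +0.1923)
n_2 = (-0.8203, -0.5719)
n_3 = (-0.2452, -0.9695)
n_4 = (+0.3499, -0.9368)
n_5 = (+0.9639, -0.2662)
n_6 = (+0.6155, +0.7881)
  (0,1): δ = 121.86°  ·
  (0,2): δ = 75.88°  ·
  (0,3): δ = 34.96°  ✓
  (0,4): δ = 0.29°  ✓
  (0,5): δ = 53.79°  ·
  (0,6): δ = 121.24°  ·
  (1,2): δ = 134.02°  ·
  (1,3): δ = 93.11°  ·
  (1,4): δ = 58.43°  ·
  (1,5): δ = 4.35°  ✓
  (1,6): δ = 63.10°  ·
  (2,3): δ = 139.08°  ·
  (2,4): δ = 104.41°  ·
  (2,5): δ = 50.33°  ·
  (2,6): δ = 17.12°  ✓
  (3,4): δ = 145.32°  ·
  (3,5): δ = 91.24°  ·
  (3,6): δ = 23.79°  ✓
  (4,5): δ = 125.92°  ·
  (4,6): δ = 58.47°  ·
  (5,6): δ = 112.55°  ·
antipodal pairs: 5

count = 5; pairs: (0,3), (0,4), (1,5), (2,6), (3,6)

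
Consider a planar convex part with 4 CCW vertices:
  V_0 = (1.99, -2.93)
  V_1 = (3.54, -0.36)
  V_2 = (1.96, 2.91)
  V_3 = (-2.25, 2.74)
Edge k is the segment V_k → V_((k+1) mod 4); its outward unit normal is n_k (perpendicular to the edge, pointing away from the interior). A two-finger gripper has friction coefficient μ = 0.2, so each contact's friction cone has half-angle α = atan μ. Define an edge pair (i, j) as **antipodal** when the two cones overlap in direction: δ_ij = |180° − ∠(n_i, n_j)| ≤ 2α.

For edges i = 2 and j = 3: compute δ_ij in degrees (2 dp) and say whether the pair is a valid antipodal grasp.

α = atan 0.2 = 11.31°;  2α = 22.62°
edge 2: e_2 = (-4.21, -0.17);  n_2 = (-0.0403, +0.9992)
edge 3: e_3 = (+4.24, -5.67);  n_3 = (-0.8008, -0.5989)
∠(n_2, n_3) = 124.48°
δ = |180° − 124.48°| = 55.52°
55.52° > 2α = 22.62°  →  invalid

δ = 55.52°, invalid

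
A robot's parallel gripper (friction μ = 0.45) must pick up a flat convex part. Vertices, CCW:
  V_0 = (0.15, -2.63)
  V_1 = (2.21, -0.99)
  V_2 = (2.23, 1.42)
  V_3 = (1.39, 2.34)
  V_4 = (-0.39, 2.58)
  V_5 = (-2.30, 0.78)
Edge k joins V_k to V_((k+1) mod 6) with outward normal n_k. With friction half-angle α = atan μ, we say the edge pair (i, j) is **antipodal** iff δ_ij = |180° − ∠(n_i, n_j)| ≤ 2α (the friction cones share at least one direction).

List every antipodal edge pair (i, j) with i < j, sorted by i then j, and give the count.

α = atan 0.45 = 24.23°;  2α = 48.46°
n_0 = (+0.6228, -0.7823)
n_1 = (+1.0000, -0.0083)
n_2 = (+0.7385, +0.6743)
n_3 = (+0.1336, +0.9910)
n_4 = (-0.6858, +0.7278)
n_5 = (-0.8121, -0.5835)
  (0,1): δ = 129.00°  ·
  (0,2): δ = 86.13°  ·
  (0,3): δ = 46.20°  ✓
  (0,4): δ = 4.78°  ✓
  (0,5): δ = 87.17°  ·
  (1,2): δ = 137.13°  ·
  (1,3): δ = 97.20°  ·
  (1,4): δ = 46.22°  ✓
  (1,5): δ = 36.17°  ✓
  (2,3): δ = 140.08°  ·
  (2,4): δ = 89.10°  ·
  (2,5): δ = 6.70°  ✓
  (3,4): δ = 129.02°  ·
  (3,5): δ = 46.62°  ✓
  (4,5): δ = 97.61°  ·
antipodal pairs: 6

count = 6; pairs: (0,3), (0,4), (1,4), (1,5), (2,5), (3,5)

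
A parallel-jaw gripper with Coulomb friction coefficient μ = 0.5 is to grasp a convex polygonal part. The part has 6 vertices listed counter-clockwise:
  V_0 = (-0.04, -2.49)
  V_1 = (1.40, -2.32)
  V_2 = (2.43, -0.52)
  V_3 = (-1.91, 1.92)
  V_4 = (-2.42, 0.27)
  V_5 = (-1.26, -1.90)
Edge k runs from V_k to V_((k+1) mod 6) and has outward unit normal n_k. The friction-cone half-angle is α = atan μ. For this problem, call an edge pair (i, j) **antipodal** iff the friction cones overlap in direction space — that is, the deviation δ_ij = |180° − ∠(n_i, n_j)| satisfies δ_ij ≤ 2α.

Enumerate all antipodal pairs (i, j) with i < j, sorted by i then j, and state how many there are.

count = 4; pairs: (0,2), (1,3), (2,4), (2,5)

α = atan 0.5 = 26.57°;  2α = 53.13°
n_0 = (+0.1172, -0.9931)
n_1 = (+0.8679, -0.4967)
n_2 = (+0.4901, +0.8717)
n_3 = (-0.9554, +0.2953)
n_4 = (-0.8819, -0.4714)
n_5 = (-0.4354, -0.9003)
  (0,1): δ = 126.51°  ·
  (0,2): δ = 36.08°  ✓
  (0,3): δ = 66.09°  ·
  (0,4): δ = 111.39°  ·
  (0,5): δ = 147.46°  ·
  (1,2): δ = 89.57°  ·
  (1,3): δ = 12.60°  ✓
  (1,4): δ = 57.91°  ·
  (1,5): δ = 93.97°  ·
  (2,3): δ = 77.83°  ·
  (2,4): δ = 32.53°  ✓
  (2,5): δ = 3.54°  ✓
  (3,4): δ = 134.70°  ·
  (3,5): δ = 98.63°  ·
  (4,5): δ = 143.94°  ·
antipodal pairs: 4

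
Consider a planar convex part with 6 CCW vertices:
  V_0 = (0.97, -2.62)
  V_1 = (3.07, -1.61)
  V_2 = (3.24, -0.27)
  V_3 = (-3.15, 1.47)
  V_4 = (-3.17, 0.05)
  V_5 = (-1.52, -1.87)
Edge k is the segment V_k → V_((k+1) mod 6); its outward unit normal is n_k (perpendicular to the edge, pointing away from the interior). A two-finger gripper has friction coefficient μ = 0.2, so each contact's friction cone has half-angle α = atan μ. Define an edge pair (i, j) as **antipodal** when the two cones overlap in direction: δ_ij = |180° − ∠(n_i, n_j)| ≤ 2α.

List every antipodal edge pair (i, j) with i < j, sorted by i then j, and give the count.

α = atan 0.2 = 11.31°;  2α = 22.62°
n_0 = (+0.4334, -0.9012)
n_1 = (+0.9920, -0.1259)
n_2 = (+0.2627, +0.9649)
n_3 = (-0.9999, +0.0141)
n_4 = (-0.7584, -0.6518)
n_5 = (-0.2884, -0.9575)
  (0,1): δ = 122.92°  ·
  (0,2): δ = 40.92°  ·
  (0,3): δ = 63.51°  ·
  (0,4): δ = 104.99°  ·
  (0,5): δ = 137.55°  ·
  (1,2): δ = 98.00°  ·
  (1,3): δ = 6.42°  ✓
  (1,4): δ = 47.91°  ·
  (1,5): δ = 80.47°  ·
  (2,3): δ = 75.57°  ·
  (2,4): δ = 34.09°  ·
  (2,5): δ = 1.53°  ✓
  (3,4): δ = 138.52°  ·
  (3,5): δ = 105.96°  ·
  (4,5): δ = 147.44°  ·
antipodal pairs: 2

count = 2; pairs: (1,3), (2,5)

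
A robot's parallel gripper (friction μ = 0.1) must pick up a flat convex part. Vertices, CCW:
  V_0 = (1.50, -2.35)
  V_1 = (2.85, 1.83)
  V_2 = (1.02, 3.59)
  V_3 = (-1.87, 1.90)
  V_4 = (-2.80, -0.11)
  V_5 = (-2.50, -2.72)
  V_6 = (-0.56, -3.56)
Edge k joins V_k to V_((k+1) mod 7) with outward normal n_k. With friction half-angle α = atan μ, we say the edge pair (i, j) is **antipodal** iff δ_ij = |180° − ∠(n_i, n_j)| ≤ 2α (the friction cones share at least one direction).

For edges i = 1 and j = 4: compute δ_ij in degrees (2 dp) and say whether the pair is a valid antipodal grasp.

α = atan 0.1 = 5.71°;  2α = 11.42°
edge 1: e_1 = (-1.83, +1.76);  n_1 = (+0.6932, +0.7208)
edge 4: e_4 = (+0.30, -2.61);  n_4 = (-0.9935, -0.1142)
∠(n_1, n_4) = 140.44°
δ = |180° − 140.44°| = 39.56°
39.56° > 2α = 11.42°  →  invalid

δ = 39.56°, invalid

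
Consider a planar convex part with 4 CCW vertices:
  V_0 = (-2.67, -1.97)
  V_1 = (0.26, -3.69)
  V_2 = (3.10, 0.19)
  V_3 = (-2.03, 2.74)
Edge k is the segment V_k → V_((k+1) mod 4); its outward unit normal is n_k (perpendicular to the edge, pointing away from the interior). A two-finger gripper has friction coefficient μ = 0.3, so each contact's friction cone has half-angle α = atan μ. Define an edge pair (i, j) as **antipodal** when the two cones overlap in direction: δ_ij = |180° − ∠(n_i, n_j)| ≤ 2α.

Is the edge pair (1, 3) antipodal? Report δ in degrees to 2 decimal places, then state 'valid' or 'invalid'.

δ = 28.46°, valid

α = atan 0.3 = 16.70°;  2α = 33.40°
edge 1: e_1 = (+2.84, +3.88);  n_1 = (+0.8069, -0.5906)
edge 3: e_3 = (-0.64, -4.71);  n_3 = (-0.9909, +0.1346)
∠(n_1, n_3) = 151.54°
δ = |180° − 151.54°| = 28.46°
28.46° ≤ 2α = 33.40°  →  valid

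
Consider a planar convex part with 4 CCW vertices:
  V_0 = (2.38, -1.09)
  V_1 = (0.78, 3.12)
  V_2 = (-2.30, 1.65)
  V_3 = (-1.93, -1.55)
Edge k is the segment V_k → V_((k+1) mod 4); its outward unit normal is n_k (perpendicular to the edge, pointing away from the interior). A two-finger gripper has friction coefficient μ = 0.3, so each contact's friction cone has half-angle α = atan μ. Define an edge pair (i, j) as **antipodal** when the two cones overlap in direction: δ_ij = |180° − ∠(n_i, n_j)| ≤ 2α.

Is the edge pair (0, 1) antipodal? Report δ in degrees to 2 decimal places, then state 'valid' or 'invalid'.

α = atan 0.3 = 16.70°;  2α = 33.40°
edge 0: e_0 = (-1.60, +4.21);  n_0 = (+0.9348, +0.3553)
edge 1: e_1 = (-3.08, -1.47);  n_1 = (-0.4307, +0.9025)
∠(n_0, n_1) = 94.70°
δ = |180° − 94.70°| = 85.30°
85.30° > 2α = 33.40°  →  invalid

δ = 85.30°, invalid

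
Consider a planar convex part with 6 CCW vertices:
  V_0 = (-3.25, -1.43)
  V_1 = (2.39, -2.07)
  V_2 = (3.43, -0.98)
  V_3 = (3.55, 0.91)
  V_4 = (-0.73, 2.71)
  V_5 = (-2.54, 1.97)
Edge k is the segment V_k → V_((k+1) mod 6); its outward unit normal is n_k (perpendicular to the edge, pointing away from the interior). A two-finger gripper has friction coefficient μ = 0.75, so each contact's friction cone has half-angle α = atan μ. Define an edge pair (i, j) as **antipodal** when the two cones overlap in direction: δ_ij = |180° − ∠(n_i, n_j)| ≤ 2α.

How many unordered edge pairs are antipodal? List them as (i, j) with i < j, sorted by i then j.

count = 7; pairs: (0,3), (0,4), (1,3), (1,4), (1,5), (2,4), (2,5)

α = atan 0.75 = 36.87°;  2α = 73.74°
n_0 = (-0.1128, -0.9936)
n_1 = (+0.7235, -0.6903)
n_2 = (+0.9980, -0.0634)
n_3 = (+0.3877, +0.9218)
n_4 = (-0.3784, +0.9256)
n_5 = (-0.9789, +0.2044)
  (0,1): δ = 127.18°  ·
  (0,2): δ = 87.16°  ·
  (0,3): δ = 16.34°  ✓
  (0,4): δ = 28.71°  ✓
  (0,5): δ = 84.68°  ·
  (1,2): δ = 139.98°  ·
  (1,3): δ = 69.15°  ✓
  (1,4): δ = 24.11°  ✓
  (1,5): δ = 31.86°  ✓
  (2,3): δ = 109.18°  ·
  (2,4): δ = 64.13°  ✓
  (2,5): δ = 8.16°  ✓
  (3,4): δ = 134.95°  ·
  (3,5): δ = 78.99°  ·
  (4,5): δ = 124.03°  ·
antipodal pairs: 7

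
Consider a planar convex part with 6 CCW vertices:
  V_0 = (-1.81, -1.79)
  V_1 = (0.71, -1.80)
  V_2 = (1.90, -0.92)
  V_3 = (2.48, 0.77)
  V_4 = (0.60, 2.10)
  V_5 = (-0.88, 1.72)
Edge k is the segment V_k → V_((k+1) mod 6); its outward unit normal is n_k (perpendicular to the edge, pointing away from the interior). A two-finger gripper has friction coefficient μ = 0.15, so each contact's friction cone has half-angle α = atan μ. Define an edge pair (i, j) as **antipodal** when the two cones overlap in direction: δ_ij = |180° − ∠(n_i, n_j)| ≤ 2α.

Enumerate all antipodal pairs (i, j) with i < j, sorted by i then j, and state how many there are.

α = atan 0.15 = 8.53°;  2α = 17.06°
n_0 = (-0.0040, -1.0000)
n_1 = (+0.5946, -0.8040)
n_2 = (+0.9458, -0.3246)
n_3 = (+0.5775, +0.8164)
n_4 = (-0.2487, +0.9686)
n_5 = (-0.9666, +0.2561)
  (0,1): δ = 143.29°  ·
  (0,2): δ = 108.71°  ·
  (0,3): δ = 35.05°  ·
  (0,4): δ = 14.63°  ✓
  (0,5): δ = 75.39°  ·
  (1,2): δ = 145.42°  ·
  (1,3): δ = 71.76°  ·
  (1,4): δ = 22.08°  ·
  (1,5): δ = 38.68°  ·
  (2,3): δ = 106.34°  ·
  (2,4): δ = 56.66°  ·
  (2,5): δ = 4.10°  ✓
  (3,4): δ = 130.32°  ·
  (3,5): δ = 69.56°  ·
  (4,5): δ = 119.24°  ·
antipodal pairs: 2

count = 2; pairs: (0,4), (2,5)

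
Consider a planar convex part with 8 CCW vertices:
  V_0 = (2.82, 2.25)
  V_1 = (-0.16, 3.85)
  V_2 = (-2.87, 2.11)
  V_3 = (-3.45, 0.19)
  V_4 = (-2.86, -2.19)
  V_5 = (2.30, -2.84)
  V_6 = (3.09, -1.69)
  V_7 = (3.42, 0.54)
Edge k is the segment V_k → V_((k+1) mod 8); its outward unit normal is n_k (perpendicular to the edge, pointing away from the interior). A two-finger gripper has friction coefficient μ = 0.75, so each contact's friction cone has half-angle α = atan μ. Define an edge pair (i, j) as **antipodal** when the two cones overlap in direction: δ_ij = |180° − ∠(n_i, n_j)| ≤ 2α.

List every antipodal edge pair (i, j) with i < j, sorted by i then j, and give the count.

count = 12; pairs: (0,3), (0,4), (1,4), (1,5), (1,6), (2,5), (2,6), (2,7), (3,5), (3,6), (3,7), (4,7)

α = atan 0.75 = 36.87°;  2α = 73.74°
n_0 = (+0.4730, +0.8810)
n_1 = (-0.5403, +0.8415)
n_2 = (-0.9573, +0.2892)
n_3 = (-0.9706, -0.2406)
n_4 = (-0.1250, -0.9922)
n_5 = (+0.8243, -0.5662)
n_6 = (+0.9892, -0.1464)
n_7 = (+0.9436, +0.3311)
  (0,1): δ = 119.06°  ·
  (0,2): δ = 78.58°  ·
  (0,3): δ = 47.85°  ✓
  (0,4): δ = 21.05°  ✓
  (0,5): δ = 83.74°  ·
  (0,6): δ = 109.81°  ·
  (0,7): δ = 137.57°  ·
  (1,2): δ = 139.51°  ·
  (1,3): δ = 108.78°  ·
  (1,4): δ = 39.88°  ✓
  (1,5): δ = 22.81°  ✓
  (1,6): δ = 48.88°  ✓
  (1,7): δ = 76.63°  ·
  (2,3): δ = 149.27°  ·
  (2,4): δ = 80.37°  ·
  (2,5): δ = 17.68°  ✓
  (2,6): δ = 8.39°  ✓
  (2,7): δ = 36.14°  ✓
  (3,4): δ = 111.10°  ·
  (3,5): δ = 48.41°  ✓
  (3,6): δ = 22.34°  ✓
  (3,7): δ = 5.41°  ✓
  (4,5): δ = 117.31°  ·
  (4,6): δ = 91.24°  ·
  (4,7): δ = 63.49°  ✓
  (5,6): δ = 153.93°  ·
  (5,7): δ = 126.18°  ·
  (6,7): δ = 152.25°  ·
antipodal pairs: 12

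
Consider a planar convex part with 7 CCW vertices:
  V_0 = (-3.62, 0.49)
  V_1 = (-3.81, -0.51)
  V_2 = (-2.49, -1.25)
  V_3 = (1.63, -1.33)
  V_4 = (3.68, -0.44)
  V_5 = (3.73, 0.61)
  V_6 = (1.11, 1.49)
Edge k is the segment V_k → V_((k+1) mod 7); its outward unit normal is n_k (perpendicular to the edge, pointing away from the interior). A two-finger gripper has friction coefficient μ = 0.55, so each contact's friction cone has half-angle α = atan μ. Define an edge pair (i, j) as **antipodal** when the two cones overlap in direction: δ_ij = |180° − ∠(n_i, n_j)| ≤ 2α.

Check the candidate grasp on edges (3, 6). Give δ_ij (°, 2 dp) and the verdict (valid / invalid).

δ = 11.53°, valid

α = atan 0.55 = 28.81°;  2α = 57.62°
edge 3: e_3 = (+2.05, +0.89);  n_3 = (+0.3982, -0.9173)
edge 6: e_6 = (-4.73, -1.00);  n_6 = (-0.2068, +0.9784)
∠(n_3, n_6) = 168.47°
δ = |180° − 168.47°| = 11.53°
11.53° ≤ 2α = 57.62°  →  valid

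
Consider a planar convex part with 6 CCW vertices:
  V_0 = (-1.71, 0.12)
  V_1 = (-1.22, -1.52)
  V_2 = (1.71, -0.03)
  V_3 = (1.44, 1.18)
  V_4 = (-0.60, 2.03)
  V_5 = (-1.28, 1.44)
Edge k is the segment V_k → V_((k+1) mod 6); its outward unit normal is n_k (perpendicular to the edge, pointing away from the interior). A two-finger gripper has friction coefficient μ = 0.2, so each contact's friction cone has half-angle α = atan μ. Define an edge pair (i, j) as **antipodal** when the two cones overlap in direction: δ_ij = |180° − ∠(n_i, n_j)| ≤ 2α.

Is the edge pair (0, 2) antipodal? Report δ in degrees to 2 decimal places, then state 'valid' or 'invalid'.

δ = 4.06°, valid

α = atan 0.2 = 11.31°;  2α = 22.62°
edge 0: e_0 = (+0.49, -1.64);  n_0 = (-0.9581, -0.2863)
edge 2: e_2 = (-0.27, +1.21);  n_2 = (+0.9760, +0.2178)
∠(n_0, n_2) = 175.94°
δ = |180° − 175.94°| = 4.06°
4.06° ≤ 2α = 22.62°  →  valid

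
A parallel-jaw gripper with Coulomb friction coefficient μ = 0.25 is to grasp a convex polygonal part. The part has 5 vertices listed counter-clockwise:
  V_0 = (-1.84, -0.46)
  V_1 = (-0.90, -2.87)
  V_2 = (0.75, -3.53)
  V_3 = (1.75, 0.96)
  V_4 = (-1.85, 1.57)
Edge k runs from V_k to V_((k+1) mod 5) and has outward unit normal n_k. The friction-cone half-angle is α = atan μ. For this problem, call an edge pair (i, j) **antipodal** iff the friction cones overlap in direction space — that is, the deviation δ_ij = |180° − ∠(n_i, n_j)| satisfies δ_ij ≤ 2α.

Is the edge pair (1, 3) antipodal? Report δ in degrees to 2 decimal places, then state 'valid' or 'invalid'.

α = atan 0.25 = 14.04°;  2α = 28.07°
edge 1: e_1 = (+1.65, -0.66);  n_1 = (-0.3714, -0.9285)
edge 3: e_3 = (-3.60, +0.61);  n_3 = (+0.1671, +0.9859)
∠(n_1, n_3) = 167.82°
δ = |180° − 167.82°| = 12.18°
12.18° ≤ 2α = 28.07°  →  valid

δ = 12.18°, valid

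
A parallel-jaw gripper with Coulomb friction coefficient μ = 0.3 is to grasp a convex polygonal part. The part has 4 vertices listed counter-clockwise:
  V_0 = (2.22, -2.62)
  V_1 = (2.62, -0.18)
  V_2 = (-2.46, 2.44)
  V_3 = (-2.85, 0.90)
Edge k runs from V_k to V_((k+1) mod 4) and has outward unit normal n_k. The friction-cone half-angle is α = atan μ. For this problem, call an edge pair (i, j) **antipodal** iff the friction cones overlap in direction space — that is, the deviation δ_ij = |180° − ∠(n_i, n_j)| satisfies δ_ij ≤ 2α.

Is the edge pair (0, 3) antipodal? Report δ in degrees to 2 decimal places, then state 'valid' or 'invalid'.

α = atan 0.3 = 16.70°;  2α = 33.40°
edge 0: e_0 = (+0.40, +2.44);  n_0 = (+0.9868, -0.1618)
edge 3: e_3 = (+5.07, -3.52);  n_3 = (-0.5703, -0.8214)
∠(n_0, n_3) = 115.46°
δ = |180° − 115.46°| = 64.54°
64.54° > 2α = 33.40°  →  invalid

δ = 64.54°, invalid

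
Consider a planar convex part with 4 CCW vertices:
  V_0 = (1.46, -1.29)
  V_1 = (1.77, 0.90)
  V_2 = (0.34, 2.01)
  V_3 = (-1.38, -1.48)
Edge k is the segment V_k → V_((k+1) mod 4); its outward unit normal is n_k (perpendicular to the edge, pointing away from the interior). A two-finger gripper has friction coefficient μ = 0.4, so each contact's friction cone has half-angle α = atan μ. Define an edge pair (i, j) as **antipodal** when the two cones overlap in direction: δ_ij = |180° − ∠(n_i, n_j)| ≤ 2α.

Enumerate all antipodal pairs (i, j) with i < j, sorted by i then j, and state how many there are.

count = 2; pairs: (0,2), (1,3)

α = atan 0.4 = 21.80°;  2α = 43.60°
n_0 = (+0.9901, -0.1402)
n_1 = (+0.6132, +0.7899)
n_2 = (-0.8970, +0.4421)
n_3 = (+0.0668, -0.9978)
  (0,1): δ = 119.76°  ·
  (0,2): δ = 18.18°  ✓
  (0,3): δ = 101.88°  ·
  (1,2): δ = 78.42°  ·
  (1,3): δ = 41.65°  ✓
  (2,3): δ = 59.94°  ·
antipodal pairs: 2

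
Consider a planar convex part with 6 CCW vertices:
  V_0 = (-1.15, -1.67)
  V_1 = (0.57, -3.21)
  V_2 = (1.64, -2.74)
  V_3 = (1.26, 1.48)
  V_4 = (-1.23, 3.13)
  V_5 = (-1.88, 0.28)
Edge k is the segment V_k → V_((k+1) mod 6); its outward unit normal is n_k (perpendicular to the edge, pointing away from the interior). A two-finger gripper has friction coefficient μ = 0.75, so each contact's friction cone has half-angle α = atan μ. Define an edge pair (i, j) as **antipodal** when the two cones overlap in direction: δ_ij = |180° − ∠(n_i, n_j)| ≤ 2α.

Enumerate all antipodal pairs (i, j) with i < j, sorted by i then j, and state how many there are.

α = atan 0.75 = 36.87°;  2α = 73.74°
n_0 = (-0.6670, -0.7450)
n_1 = (+0.4022, -0.9156)
n_2 = (+0.9960, +0.0897)
n_3 = (+0.5524, +0.8336)
n_4 = (-0.9750, +0.2224)
n_5 = (-0.9365, -0.3506)
  (0,1): δ = 114.45°  ·
  (0,2): δ = 43.01°  ✓
  (0,3): δ = 8.31°  ✓
  (0,4): δ = 118.99°  ·
  (0,5): δ = 152.36°  ·
  (1,2): δ = 108.57°  ·
  (1,3): δ = 57.24°  ✓
  (1,4): δ = 53.44°  ✓
  (1,5): δ = 86.81°  ·
  (2,3): δ = 128.68°  ·
  (2,4): δ = 17.99°  ✓
  (2,5): δ = 15.38°  ✓
  (3,4): δ = 69.32°  ✓
  (3,5): δ = 35.95°  ✓
  (4,5): δ = 146.63°  ·
antipodal pairs: 8

count = 8; pairs: (0,2), (0,3), (1,3), (1,4), (2,4), (2,5), (3,4), (3,5)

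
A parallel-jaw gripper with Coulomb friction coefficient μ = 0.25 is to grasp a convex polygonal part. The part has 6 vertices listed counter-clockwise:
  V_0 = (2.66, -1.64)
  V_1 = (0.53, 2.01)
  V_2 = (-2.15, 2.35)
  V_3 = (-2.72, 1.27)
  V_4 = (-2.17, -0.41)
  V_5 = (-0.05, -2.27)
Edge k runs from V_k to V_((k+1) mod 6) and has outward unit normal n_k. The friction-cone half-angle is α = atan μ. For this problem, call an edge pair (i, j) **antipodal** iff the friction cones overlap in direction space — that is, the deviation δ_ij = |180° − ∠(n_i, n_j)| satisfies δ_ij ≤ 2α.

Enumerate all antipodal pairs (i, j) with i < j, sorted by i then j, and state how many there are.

α = atan 0.25 = 14.04°;  2α = 28.07°
n_0 = (+0.8637, +0.5040)
n_1 = (+0.1259, +0.9920)
n_2 = (-0.8844, +0.4668)
n_3 = (-0.9504, -0.3111)
n_4 = (-0.6595, -0.7517)
n_5 = (+0.2264, -0.9740)
  (0,1): δ = 127.50°  ·
  (0,2): δ = 58.09°  ·
  (0,3): δ = 12.14°  ✓
  (0,4): δ = 18.47°  ✓
  (0,5): δ = 72.82°  ·
  (1,2): δ = 110.59°  ·
  (1,3): δ = 64.64°  ·
  (1,4): δ = 34.03°  ·
  (1,5): δ = 20.32°  ✓
  (2,3): δ = 134.05°  ·
  (2,4): δ = 103.44°  ·
  (2,5): δ = 49.09°  ·
  (3,4): δ = 149.39°  ·
  (3,5): δ = 95.04°  ·
  (4,5): δ = 125.65°  ·
antipodal pairs: 3

count = 3; pairs: (0,3), (0,4), (1,5)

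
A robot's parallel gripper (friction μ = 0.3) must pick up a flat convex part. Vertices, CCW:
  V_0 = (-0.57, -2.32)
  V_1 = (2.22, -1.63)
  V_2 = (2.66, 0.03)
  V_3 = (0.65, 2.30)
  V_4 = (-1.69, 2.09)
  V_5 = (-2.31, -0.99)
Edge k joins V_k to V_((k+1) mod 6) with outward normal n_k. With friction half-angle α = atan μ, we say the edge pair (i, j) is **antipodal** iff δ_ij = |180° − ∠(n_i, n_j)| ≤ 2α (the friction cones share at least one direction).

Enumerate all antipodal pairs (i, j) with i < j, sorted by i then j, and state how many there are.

α = atan 0.3 = 16.70°;  2α = 33.40°
n_0 = (+0.2401, -0.9708)
n_1 = (+0.9666, -0.2562)
n_2 = (+0.7487, +0.6629)
n_3 = (-0.0894, +0.9960)
n_4 = (-0.9803, +0.1973)
n_5 = (-0.6073, -0.7945)
  (0,1): δ = 118.74°  ·
  (0,2): δ = 62.37°  ·
  (0,3): δ = 8.76°  ✓
  (0,4): δ = 64.73°  ·
  (0,5): δ = 128.72°  ·
  (1,2): δ = 123.63°  ·
  (1,3): δ = 70.03°  ·
  (1,4): δ = 3.46°  ✓
  (1,5): δ = 67.45°  ·
  (2,3): δ = 126.40°  ·
  (2,4): δ = 52.91°  ·
  (2,5): δ = 11.08°  ✓
  (3,4): δ = 106.51°  ·
  (3,5): δ = 42.52°  ·
  (4,5): δ = 116.01°  ·
antipodal pairs: 3

count = 3; pairs: (0,3), (1,4), (2,5)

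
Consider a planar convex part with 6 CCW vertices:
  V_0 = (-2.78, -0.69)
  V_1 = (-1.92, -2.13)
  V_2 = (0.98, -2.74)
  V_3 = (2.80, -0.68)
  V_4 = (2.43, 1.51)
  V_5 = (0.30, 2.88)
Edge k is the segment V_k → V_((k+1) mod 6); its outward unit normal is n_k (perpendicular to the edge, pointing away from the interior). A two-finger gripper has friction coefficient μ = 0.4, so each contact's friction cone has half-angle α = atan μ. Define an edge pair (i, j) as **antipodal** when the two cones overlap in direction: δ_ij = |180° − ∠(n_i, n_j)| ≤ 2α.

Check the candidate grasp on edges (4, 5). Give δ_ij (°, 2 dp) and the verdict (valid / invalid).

α = atan 0.4 = 21.80°;  2α = 43.60°
edge 4: e_4 = (-2.13, +1.37);  n_4 = (+0.5410, +0.8411)
edge 5: e_5 = (-3.08, -3.57);  n_5 = (-0.7572, +0.6532)
∠(n_4, n_5) = 81.96°
δ = |180° − 81.96°| = 98.04°
98.04° > 2α = 43.60°  →  invalid

δ = 98.04°, invalid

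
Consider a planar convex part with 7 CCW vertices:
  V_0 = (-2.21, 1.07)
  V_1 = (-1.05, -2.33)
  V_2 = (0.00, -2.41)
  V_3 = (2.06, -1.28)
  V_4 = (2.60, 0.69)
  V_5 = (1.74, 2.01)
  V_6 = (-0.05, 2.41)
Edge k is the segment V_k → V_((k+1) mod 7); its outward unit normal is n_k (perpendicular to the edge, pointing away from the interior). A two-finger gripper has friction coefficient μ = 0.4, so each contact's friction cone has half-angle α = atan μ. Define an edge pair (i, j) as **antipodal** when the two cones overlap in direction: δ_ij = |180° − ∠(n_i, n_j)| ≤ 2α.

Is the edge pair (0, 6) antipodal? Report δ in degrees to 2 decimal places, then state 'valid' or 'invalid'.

α = atan 0.4 = 21.80°;  2α = 43.60°
edge 0: e_0 = (+1.16, -3.40);  n_0 = (-0.9464, -0.3229)
edge 6: e_6 = (-2.16, -1.34);  n_6 = (-0.5272, +0.8498)
∠(n_0, n_6) = 77.02°
δ = |180° − 77.02°| = 102.98°
102.98° > 2α = 43.60°  →  invalid

δ = 102.98°, invalid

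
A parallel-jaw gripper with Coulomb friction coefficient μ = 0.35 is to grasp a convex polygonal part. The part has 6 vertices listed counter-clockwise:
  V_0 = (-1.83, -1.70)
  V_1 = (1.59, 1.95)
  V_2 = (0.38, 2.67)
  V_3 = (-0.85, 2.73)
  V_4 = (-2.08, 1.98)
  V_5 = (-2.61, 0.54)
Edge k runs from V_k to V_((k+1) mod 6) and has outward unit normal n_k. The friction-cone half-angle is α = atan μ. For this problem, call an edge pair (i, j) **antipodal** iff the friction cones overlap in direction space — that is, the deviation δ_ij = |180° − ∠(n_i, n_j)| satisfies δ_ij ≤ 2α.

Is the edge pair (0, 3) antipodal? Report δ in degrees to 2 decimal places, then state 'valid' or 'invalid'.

α = atan 0.35 = 19.29°;  2α = 38.58°
edge 0: e_0 = (+3.42, +3.65);  n_0 = (+0.7297, -0.6837)
edge 3: e_3 = (-1.23, -0.75);  n_3 = (-0.5206, +0.8538)
∠(n_0, n_3) = 164.51°
δ = |180° − 164.51°| = 15.49°
15.49° ≤ 2α = 38.58°  →  valid

δ = 15.49°, valid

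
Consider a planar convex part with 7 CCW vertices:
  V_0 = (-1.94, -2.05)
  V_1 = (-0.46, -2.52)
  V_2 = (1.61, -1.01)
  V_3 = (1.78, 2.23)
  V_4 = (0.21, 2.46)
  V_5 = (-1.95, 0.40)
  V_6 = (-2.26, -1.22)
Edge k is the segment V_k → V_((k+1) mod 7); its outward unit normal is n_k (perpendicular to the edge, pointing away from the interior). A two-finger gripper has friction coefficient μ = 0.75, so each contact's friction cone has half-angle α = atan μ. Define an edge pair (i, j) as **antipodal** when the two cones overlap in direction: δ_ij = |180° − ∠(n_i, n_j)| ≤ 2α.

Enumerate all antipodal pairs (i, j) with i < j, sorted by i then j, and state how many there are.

α = atan 0.75 = 36.87°;  2α = 73.74°
n_0 = (-0.3027, -0.9531)
n_1 = (+0.5893, -0.8079)
n_2 = (+0.9986, -0.0524)
n_3 = (+0.1449, +0.9894)
n_4 = (-0.6902, +0.7237)
n_5 = (-0.9822, +0.1879)
n_6 = (-0.9331, -0.3597)
  (0,1): δ = 126.27°  ·
  (0,2): δ = 75.39°  ·
  (0,3): δ = 9.28°  ✓
  (0,4): δ = 61.26°  ✓
  (0,5): δ = 96.79°  ·
  (0,6): δ = 128.70°  ·
  (1,2): δ = 129.11°  ·
  (1,3): δ = 44.44°  ✓
  (1,4): δ = 7.53°  ✓
  (1,5): δ = 43.06°  ✓
  (1,6): δ = 74.97°  ·
  (2,3): δ = 95.33°  ·
  (2,4): δ = 43.35°  ✓
  (2,5): δ = 7.83°  ✓
  (2,6): δ = 24.09°  ✓
  (3,4): δ = 128.02°  ·
  (3,5): δ = 92.50°  ·
  (3,6): δ = 60.58°  ✓
  (4,5): δ = 144.48°  ·
  (4,6): δ = 112.56°  ·
  (5,6): δ = 148.08°  ·
antipodal pairs: 9

count = 9; pairs: (0,3), (0,4), (1,3), (1,4), (1,5), (2,4), (2,5), (2,6), (3,6)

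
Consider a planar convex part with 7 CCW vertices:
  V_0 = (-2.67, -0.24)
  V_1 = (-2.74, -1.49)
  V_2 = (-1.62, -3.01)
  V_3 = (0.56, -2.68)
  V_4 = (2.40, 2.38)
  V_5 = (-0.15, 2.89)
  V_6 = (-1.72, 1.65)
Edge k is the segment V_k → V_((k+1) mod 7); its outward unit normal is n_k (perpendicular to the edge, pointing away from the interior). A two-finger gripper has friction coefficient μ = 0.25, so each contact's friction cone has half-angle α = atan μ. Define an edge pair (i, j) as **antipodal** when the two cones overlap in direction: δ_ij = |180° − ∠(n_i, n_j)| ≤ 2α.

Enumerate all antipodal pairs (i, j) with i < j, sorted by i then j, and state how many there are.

α = atan 0.25 = 14.04°;  2α = 28.07°
n_0 = (-0.9984, +0.0559)
n_1 = (-0.8051, -0.5932)
n_2 = (+0.1497, -0.9887)
n_3 = (+0.9398, -0.3417)
n_4 = (+0.1961, +0.9806)
n_5 = (-0.6198, +0.7848)
n_6 = (-0.8935, +0.4491)
  (0,1): δ = 140.41°  ·
  (0,2): δ = 78.19°  ·
  (0,3): δ = 16.78°  ✓
  (0,4): δ = 81.90°  ·
  (0,5): δ = 131.51°  ·
  (0,6): δ = 156.52°  ·
  (1,2): δ = 117.78°  ·
  (1,3): δ = 56.37°  ·
  (1,4): δ = 42.31°  ·
  (1,5): δ = 91.92°  ·
  (1,6): δ = 116.93°  ·
  (2,3): δ = 118.59°  ·
  (2,4): δ = 19.92°  ✓
  (2,5): δ = 29.69°  ·
  (2,6): δ = 54.71°  ·
  (3,4): δ = 81.33°  ·
  (3,5): δ = 31.71°  ·
  (3,6): δ = 6.70°  ✓
  (4,5): δ = 130.39°  ·
  (4,6): δ = 105.38°  ·
  (5,6): δ = 154.99°  ·
antipodal pairs: 3

count = 3; pairs: (0,3), (2,4), (3,6)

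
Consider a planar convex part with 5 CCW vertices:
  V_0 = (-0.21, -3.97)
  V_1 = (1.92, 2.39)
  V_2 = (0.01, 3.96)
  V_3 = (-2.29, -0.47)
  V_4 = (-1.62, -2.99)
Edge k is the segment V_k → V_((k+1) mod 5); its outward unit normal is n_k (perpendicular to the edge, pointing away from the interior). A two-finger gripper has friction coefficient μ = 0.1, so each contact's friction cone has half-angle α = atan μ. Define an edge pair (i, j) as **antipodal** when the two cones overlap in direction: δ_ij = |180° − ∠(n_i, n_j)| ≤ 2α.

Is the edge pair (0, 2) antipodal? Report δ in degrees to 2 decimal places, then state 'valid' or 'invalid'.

δ = 8.92°, valid

α = atan 0.1 = 5.71°;  2α = 11.42°
edge 0: e_0 = (+2.13, +6.36);  n_0 = (+0.9482, -0.3176)
edge 2: e_2 = (-2.30, -4.43);  n_2 = (-0.8875, +0.4608)
∠(n_0, n_2) = 171.08°
δ = |180° − 171.08°| = 8.92°
8.92° ≤ 2α = 11.42°  →  valid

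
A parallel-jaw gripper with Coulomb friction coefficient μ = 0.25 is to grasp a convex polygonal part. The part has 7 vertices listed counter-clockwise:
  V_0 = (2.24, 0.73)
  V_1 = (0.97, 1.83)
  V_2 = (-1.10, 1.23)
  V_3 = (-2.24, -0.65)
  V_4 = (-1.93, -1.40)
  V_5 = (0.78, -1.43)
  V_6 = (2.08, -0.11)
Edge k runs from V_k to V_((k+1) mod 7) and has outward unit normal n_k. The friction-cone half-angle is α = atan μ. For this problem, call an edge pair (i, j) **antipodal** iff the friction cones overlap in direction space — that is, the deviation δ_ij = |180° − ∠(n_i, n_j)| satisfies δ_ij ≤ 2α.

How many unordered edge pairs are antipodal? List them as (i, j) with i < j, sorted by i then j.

α = atan 0.25 = 14.04°;  2α = 28.07°
n_0 = (+0.6547, +0.7559)
n_1 = (-0.2784, +0.9605)
n_2 = (-0.8551, +0.5185)
n_3 = (-0.9242, -0.3820)
n_4 = (-0.0111, -0.9999)
n_5 = (+0.7125, -0.7017)
n_6 = (+0.9823, -0.1871)
  (0,1): δ = 122.94°  ·
  (0,2): δ = 80.33°  ·
  (0,3): δ = 26.65°  ✓
  (0,4): δ = 40.26°  ·
  (0,5): δ = 86.33°  ·
  (0,6): δ = 120.11°  ·
  (1,2): δ = 137.40°  ·
  (1,3): δ = 83.71°  ·
  (1,4): δ = 16.80°  ✓
  (1,5): δ = 29.27°  ·
  (1,6): δ = 63.05°  ·
  (2,3): δ = 126.31°  ·
  (2,4): δ = 59.40°  ·
  (2,5): δ = 13.33°  ✓
  (2,6): δ = 20.45°  ✓
  (3,4): δ = 113.09°  ·
  (3,5): δ = 67.02°  ·
  (3,6): δ = 33.24°  ·
  (4,5): δ = 133.93°  ·
  (4,6): δ = 100.15°  ·
  (5,6): δ = 146.22°  ·
antipodal pairs: 4

count = 4; pairs: (0,3), (1,4), (2,5), (2,6)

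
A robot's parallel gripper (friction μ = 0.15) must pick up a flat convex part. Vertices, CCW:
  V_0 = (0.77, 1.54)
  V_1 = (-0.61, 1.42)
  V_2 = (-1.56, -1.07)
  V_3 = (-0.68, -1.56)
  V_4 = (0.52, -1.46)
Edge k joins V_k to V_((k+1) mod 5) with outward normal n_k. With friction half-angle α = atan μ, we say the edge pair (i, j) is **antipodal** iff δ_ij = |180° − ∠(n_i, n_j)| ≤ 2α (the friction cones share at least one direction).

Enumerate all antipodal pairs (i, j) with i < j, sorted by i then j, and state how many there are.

α = atan 0.15 = 8.53°;  2α = 17.06°
n_0 = (-0.0866, +0.9962)
n_1 = (-0.9343, +0.3565)
n_2 = (-0.4865, -0.8737)
n_3 = (+0.0830, -0.9965)
n_4 = (+0.9965, -0.0830)
  (0,1): δ = 115.85°  ·
  (0,2): δ = 34.08°  ·
  (0,3): δ = 0.21°  ✓
  (0,4): δ = 80.27°  ·
  (1,2): δ = 98.23°  ·
  (1,3): δ = 64.35°  ·
  (1,4): δ = 16.12°  ✓
  (2,3): δ = 146.13°  ·
  (2,4): δ = 65.65°  ·
  (3,4): δ = 99.53°  ·
antipodal pairs: 2

count = 2; pairs: (0,3), (1,4)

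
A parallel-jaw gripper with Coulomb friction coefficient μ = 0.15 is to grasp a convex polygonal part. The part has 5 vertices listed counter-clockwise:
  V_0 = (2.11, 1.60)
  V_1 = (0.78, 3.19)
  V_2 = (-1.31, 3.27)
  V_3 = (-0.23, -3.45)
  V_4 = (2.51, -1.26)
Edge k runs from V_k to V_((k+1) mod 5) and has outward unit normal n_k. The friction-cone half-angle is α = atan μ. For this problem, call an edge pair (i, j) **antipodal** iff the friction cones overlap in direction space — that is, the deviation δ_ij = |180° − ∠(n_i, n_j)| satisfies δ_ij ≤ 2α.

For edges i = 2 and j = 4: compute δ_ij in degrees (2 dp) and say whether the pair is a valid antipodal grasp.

δ = 1.17°, valid

α = atan 0.15 = 8.53°;  2α = 17.06°
edge 2: e_2 = (+1.08, -6.72);  n_2 = (-0.9873, -0.1587)
edge 4: e_4 = (-0.40, +2.86);  n_4 = (+0.9904, +0.1385)
∠(n_2, n_4) = 178.83°
δ = |180° − 178.83°| = 1.17°
1.17° ≤ 2α = 17.06°  →  valid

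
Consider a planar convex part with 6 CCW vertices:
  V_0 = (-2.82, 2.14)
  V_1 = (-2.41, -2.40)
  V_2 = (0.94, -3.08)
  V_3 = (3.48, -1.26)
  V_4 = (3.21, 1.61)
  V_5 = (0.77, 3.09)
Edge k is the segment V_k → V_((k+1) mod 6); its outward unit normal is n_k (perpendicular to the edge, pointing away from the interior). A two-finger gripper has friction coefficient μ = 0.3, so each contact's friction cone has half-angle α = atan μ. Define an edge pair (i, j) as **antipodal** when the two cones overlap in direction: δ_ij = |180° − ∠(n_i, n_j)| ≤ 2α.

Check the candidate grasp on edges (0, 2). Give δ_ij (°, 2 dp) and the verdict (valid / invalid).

α = atan 0.3 = 16.70°;  2α = 33.40°
edge 0: e_0 = (+0.41, -4.54);  n_0 = (-0.9959, -0.0899)
edge 2: e_2 = (+2.54, +1.82);  n_2 = (+0.5824, -0.8129)
∠(n_0, n_2) = 120.46°
δ = |180° − 120.46°| = 59.54°
59.54° > 2α = 33.40°  →  invalid

δ = 59.54°, invalid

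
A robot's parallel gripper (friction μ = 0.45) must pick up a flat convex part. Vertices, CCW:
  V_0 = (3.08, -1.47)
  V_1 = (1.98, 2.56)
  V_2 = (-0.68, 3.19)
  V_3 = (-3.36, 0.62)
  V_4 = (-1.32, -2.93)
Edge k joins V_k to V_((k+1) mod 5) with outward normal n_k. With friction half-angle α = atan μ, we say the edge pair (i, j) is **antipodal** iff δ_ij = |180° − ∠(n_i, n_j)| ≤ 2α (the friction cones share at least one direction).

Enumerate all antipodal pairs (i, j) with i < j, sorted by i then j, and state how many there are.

α = atan 0.45 = 24.23°;  2α = 48.46°
n_0 = (+0.9647, +0.2633)
n_1 = (+0.2305, +0.9731)
n_2 = (-0.6921, +0.7218)
n_3 = (-0.8670, -0.4982)
n_4 = (+0.3149, -0.9491)
  (0,1): δ = 118.59°  ·
  (0,2): δ = 61.47°  ·
  (0,3): δ = 14.62°  ✓
  (0,4): δ = 93.09°  ·
  (1,2): δ = 122.88°  ·
  (1,3): δ = 46.79°  ✓
  (1,4): δ = 31.68°  ✓
  (2,3): δ = 103.92°  ·
  (2,4): δ = 25.44°  ✓
  (3,4): δ = 101.53°  ·
antipodal pairs: 4

count = 4; pairs: (0,3), (1,3), (1,4), (2,4)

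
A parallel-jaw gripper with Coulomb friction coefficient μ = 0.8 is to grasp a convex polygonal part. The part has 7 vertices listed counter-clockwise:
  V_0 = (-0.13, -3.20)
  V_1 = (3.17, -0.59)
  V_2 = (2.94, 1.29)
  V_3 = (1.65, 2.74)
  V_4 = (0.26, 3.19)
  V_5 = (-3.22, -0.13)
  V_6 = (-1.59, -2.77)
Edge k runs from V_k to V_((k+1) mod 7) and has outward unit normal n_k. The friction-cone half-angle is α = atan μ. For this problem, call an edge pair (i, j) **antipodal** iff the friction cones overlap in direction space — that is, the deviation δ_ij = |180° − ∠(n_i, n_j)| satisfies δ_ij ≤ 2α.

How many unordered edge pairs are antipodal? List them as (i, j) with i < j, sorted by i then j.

α = atan 0.8 = 38.66°;  2α = 77.32°
n_0 = (+0.6203, -0.7843)
n_1 = (+0.9926, +0.1214)
n_2 = (+0.7471, +0.6647)
n_3 = (+0.3080, +0.9514)
n_4 = (-0.6903, +0.7235)
n_5 = (-0.8509, -0.5254)
n_6 = (-0.2825, -0.9593)
  (0,1): δ = 121.37°  ·
  (0,2): δ = 86.68°  ·
  (0,3): δ = 56.28°  ✓
  (0,4): δ = 5.31°  ✓
  (0,5): δ = 83.35°  ·
  (0,6): δ = 125.25°  ·
  (1,2): δ = 145.32°  ·
  (1,3): δ = 114.91°  ·
  (1,4): δ = 53.32°  ✓
  (1,5): δ = 24.72°  ✓
  (1,6): δ = 66.61°  ✓
  (2,3): δ = 149.60°  ·
  (2,4): δ = 88.01°  ·
  (2,5): δ = 9.97°  ✓
  (2,6): δ = 31.93°  ✓
  (3,4): δ = 118.41°  ·
  (3,5): δ = 40.37°  ✓
  (3,6): δ = 1.53°  ✓
  (4,5): δ = 101.96°  ·
  (4,6): δ = 60.06°  ✓
  (5,6): δ = 138.10°  ·
antipodal pairs: 10

count = 10; pairs: (0,3), (0,4), (1,4), (1,5), (1,6), (2,5), (2,6), (3,5), (3,6), (4,6)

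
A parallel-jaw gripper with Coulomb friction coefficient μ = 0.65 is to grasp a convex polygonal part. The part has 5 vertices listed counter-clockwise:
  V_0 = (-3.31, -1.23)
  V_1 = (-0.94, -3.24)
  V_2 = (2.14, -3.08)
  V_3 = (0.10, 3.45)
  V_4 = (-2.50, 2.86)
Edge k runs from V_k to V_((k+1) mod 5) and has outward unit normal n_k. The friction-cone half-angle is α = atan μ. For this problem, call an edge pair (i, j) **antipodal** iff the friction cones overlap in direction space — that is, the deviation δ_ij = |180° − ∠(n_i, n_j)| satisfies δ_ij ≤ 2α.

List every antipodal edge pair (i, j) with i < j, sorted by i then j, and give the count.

α = atan 0.65 = 33.02°;  2α = 66.05°
n_0 = (-0.6468, -0.7627)
n_1 = (+0.0519, -0.9987)
n_2 = (+0.9545, +0.2982)
n_3 = (-0.2213, +0.9752)
n_4 = (-0.9809, +0.1943)
  (0,1): δ = 136.72°  ·
  (0,2): δ = 32.35°  ✓
  (0,3): δ = 53.09°  ✓
  (0,4): δ = 119.10°  ·
  (1,2): δ = 75.62°  ·
  (1,3): δ = 9.81°  ✓
  (1,4): δ = 75.82°  ·
  (2,3): δ = 94.56°  ·
  (2,4): δ = 28.55°  ✓
  (3,4): δ = 113.99°  ·
antipodal pairs: 4

count = 4; pairs: (0,2), (0,3), (1,3), (2,4)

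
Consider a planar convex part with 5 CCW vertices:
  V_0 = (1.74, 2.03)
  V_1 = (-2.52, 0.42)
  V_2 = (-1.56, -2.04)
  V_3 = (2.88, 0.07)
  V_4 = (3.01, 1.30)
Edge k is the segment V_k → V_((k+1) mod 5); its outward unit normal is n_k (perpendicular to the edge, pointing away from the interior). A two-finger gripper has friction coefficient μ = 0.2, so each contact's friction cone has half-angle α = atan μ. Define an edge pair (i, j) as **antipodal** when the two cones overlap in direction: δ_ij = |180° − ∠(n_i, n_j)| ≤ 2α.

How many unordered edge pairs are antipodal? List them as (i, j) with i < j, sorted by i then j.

count = 1; pairs: (0,2)

α = atan 0.2 = 11.31°;  2α = 22.62°
n_0 = (-0.3535, +0.9354)
n_1 = (-0.9316, -0.3635)
n_2 = (+0.4292, -0.9032)
n_3 = (+0.9945, -0.1051)
n_4 = (+0.4983, +0.8670)
  (0,1): δ = 89.39°  ·
  (0,2): δ = 4.71°  ✓
  (0,3): δ = 63.26°  ·
  (0,4): δ = 129.41°  ·
  (1,2): δ = 85.90°  ·
  (1,3): δ = 27.35°  ·
  (1,4): δ = 38.79°  ·
  (2,3): δ = 121.45°  ·
  (2,4): δ = 55.31°  ·
  (3,4): δ = 113.86°  ·
antipodal pairs: 1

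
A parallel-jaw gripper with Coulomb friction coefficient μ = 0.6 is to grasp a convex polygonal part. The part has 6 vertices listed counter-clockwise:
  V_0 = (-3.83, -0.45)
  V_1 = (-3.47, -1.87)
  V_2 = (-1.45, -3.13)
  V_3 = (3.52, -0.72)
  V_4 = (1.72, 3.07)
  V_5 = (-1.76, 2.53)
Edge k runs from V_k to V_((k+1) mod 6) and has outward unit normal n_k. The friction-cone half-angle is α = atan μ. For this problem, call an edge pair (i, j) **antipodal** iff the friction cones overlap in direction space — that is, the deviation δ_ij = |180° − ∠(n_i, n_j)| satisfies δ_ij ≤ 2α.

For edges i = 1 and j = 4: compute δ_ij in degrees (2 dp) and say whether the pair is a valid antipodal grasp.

δ = 40.77°, valid

α = atan 0.6 = 30.96°;  2α = 61.93°
edge 1: e_1 = (+2.02, -1.26);  n_1 = (-0.5292, -0.8485)
edge 4: e_4 = (-3.48, -0.54);  n_4 = (-0.1533, +0.9882)
∠(n_1, n_4) = 139.23°
δ = |180° − 139.23°| = 40.77°
40.77° ≤ 2α = 61.93°  →  valid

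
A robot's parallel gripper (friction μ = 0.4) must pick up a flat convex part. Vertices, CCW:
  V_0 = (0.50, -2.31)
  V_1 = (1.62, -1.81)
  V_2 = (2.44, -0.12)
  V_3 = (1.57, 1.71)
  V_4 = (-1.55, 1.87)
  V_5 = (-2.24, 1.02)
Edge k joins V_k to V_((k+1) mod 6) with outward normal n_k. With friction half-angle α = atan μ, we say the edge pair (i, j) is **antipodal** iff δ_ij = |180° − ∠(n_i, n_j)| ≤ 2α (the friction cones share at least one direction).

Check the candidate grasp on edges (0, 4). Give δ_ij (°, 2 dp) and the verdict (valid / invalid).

δ = 26.87°, valid

α = atan 0.4 = 21.80°;  2α = 43.60°
edge 0: e_0 = (+1.12, +0.50);  n_0 = (+0.4077, -0.9131)
edge 4: e_4 = (-0.69, -0.85);  n_4 = (-0.7764, +0.6302)
∠(n_0, n_4) = 153.13°
δ = |180° − 153.13°| = 26.87°
26.87° ≤ 2α = 43.60°  →  valid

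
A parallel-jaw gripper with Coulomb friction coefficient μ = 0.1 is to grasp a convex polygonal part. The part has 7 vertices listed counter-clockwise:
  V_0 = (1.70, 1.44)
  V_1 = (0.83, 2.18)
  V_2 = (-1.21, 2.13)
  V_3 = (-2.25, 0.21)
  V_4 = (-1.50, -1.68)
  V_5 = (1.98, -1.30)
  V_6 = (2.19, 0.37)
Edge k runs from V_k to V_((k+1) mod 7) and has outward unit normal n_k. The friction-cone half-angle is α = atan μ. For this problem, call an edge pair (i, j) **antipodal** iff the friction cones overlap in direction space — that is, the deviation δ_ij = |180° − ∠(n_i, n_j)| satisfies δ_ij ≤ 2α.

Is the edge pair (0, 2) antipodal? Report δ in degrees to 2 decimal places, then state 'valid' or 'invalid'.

δ = 78.06°, invalid

α = atan 0.1 = 5.71°;  2α = 11.42°
edge 0: e_0 = (-0.87, +0.74);  n_0 = (+0.6479, +0.7617)
edge 2: e_2 = (-1.04, -1.92);  n_2 = (-0.8793, +0.4763)
∠(n_0, n_2) = 101.94°
δ = |180° − 101.94°| = 78.06°
78.06° > 2α = 11.42°  →  invalid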